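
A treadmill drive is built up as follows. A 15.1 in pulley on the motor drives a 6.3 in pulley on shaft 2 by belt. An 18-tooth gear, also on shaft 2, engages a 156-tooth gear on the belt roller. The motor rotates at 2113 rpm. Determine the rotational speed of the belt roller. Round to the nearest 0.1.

the motor → shaft 2 (belt, 6.3/15.1): 2113 ÷ 0.41722 = 5064.5 rpm
shaft 2 → the belt roller (gear mesh, 156/18): 5064.5 ÷ 8.6667 = 584.36 rpm

584.4 rpm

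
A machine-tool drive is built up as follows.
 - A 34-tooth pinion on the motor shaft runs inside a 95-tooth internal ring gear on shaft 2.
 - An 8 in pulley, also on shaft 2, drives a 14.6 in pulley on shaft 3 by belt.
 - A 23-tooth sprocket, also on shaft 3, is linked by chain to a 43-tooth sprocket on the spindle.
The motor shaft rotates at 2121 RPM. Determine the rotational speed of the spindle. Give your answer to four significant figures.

222.5 RPM

Internal gear: ratio = 95/34 = 2.7941, so shaft 2 turns at 2121 / 2.7941 = 759.09 RPM.
Belt: ratio = 14.6/8 = 1.825, so shaft 3 turns at 759.09 / 1.825 = 415.94 RPM.
Chain: ratio = 43/23 = 1.8696, so the spindle turns at 415.94 / 1.8696 = 222.48 RPM.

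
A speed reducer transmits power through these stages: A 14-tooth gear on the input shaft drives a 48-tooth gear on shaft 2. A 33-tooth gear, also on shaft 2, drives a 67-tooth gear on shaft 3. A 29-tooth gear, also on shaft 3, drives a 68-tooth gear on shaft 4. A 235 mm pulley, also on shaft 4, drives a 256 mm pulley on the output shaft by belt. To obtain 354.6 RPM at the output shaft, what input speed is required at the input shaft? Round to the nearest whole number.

Overall ratio R = 3.4286 × 2.0303 × 2.3448 × 1.0894 = 17.781.
Required input speed = output speed × R = 354.6 × 17.781 = 6305.2 RPM.

6305 RPM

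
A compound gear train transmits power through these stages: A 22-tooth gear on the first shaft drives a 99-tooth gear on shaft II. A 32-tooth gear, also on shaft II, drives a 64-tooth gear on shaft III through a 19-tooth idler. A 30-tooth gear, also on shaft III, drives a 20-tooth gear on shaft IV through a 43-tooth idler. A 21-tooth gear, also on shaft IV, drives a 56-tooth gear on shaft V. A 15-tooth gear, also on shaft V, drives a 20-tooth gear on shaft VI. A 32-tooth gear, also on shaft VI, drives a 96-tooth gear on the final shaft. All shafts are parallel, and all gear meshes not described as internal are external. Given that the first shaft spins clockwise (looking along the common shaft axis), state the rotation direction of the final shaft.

the first shaft → shaft II: external mesh, 1 reversal → CCW.
shaft II → shaft III: driver → idler → driven is 2 external meshes, 2 reversals → CCW.
shaft III → shaft IV: driver → idler → driven is 2 external meshes, 2 reversals → CCW.
shaft IV → shaft V: external mesh, 1 reversal → CW.
shaft V → shaft VI: external mesh, 1 reversal → CCW.
shaft VI → the final shaft: external mesh, 1 reversal → CW.
8 reversals in total — an even number — so the final shaft turns the same way as the first shaft.

clockwise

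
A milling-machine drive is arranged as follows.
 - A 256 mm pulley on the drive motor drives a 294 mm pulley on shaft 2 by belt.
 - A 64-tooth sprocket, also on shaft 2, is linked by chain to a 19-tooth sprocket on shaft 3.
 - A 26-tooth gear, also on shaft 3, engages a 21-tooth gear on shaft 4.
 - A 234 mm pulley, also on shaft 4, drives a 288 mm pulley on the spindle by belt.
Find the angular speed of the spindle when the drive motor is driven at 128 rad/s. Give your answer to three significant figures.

belt 294/256 = 1.1484 → 128/1.1484 = 111.46 rad/s
chain 19/64 = 0.29688 → 111.46/0.29688 = 375.43 rad/s
gear mesh 21/26 = 0.80769 → 375.43/0.80769 = 464.82 rad/s
belt 288/234 = 1.2308 → 464.82/1.2308 = 377.66 rad/s

378 rad/s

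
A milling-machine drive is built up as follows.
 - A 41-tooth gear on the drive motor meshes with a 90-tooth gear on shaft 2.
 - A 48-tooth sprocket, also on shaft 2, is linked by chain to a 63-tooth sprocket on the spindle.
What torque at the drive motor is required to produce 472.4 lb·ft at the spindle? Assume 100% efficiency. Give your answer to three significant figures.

Overall ratio R = 2.1951 × 1.3125 = 2.8811.
Input torque = output torque / R = 472.4 / 2.8811 = 163.97 lb·ft.

164 lb·ft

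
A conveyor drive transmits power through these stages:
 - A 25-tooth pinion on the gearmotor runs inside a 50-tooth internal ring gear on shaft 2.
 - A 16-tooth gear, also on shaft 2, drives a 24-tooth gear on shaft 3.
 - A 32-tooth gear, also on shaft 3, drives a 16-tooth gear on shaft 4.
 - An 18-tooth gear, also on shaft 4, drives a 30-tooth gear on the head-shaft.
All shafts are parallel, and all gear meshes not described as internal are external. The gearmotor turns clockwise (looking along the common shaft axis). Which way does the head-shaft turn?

the gearmotor → shaft 2: internal mesh, same direction → CW.
shaft 2 → shaft 3: external mesh, 1 reversal → CCW.
shaft 3 → shaft 4: external mesh, 1 reversal → CW.
shaft 4 → the head-shaft: external mesh, 1 reversal → CCW.
3 reversals in total — an odd number — so the head-shaft turns opposite to the gearmotor.

counterclockwise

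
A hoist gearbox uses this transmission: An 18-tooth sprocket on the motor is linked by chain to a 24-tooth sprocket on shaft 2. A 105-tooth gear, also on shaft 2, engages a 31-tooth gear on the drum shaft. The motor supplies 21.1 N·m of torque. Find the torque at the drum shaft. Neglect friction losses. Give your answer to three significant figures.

Chain: ratio = 24/18 = 1.3333; torque at shaft 2 = 21.1 × 1.3333 = 28.133 N·m.
Gear mesh: ratio = 31/105 = 0.29524; torque at the drum shaft = 28.133 × 0.29524 = 8.306 N·m.

8.31 N·m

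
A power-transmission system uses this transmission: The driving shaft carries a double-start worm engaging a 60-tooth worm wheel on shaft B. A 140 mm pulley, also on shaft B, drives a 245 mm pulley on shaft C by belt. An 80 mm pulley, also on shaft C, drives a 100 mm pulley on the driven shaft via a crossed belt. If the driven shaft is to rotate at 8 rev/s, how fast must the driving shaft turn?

Overall ratio R = 30 × 1.75 × 1.25 = 65.625.
Required input speed = output speed × R = 8 × 65.625 = 525 rev/s.

525 rev/s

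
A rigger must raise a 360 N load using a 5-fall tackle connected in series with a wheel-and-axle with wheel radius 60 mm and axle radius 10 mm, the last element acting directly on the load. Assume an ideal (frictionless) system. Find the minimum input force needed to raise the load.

Block-and-tackle MA = number of supporting rope parts = 5.
Wheel-and-axle MA = R/r = 60/10 = 6.
Combined ideal MA = 5 × 6 = 30.
Effort = load / MA = 360 / 30 = 12 N.

12 N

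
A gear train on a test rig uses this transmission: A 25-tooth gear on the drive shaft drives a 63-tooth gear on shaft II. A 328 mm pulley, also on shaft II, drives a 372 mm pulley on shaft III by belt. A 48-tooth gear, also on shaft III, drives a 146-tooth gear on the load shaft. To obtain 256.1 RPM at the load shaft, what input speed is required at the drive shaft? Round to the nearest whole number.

Overall ratio R = 2.52 × 1.1341 × 3.0417 = 8.6932.
Required input speed = output speed × R = 256.1 × 8.6932 = 2226.3 RPM.

2226 RPM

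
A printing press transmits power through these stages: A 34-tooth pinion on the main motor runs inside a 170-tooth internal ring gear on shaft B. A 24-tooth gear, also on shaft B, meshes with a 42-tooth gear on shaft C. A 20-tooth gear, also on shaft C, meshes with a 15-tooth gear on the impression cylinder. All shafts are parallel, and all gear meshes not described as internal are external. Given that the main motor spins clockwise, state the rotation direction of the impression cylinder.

clockwise

the main motor → shaft B: internal mesh, same direction → CW.
shaft B → shaft C: external mesh, 1 reversal → CCW.
shaft C → the impression cylinder: external mesh, 1 reversal → CW.
2 reversals in total — an even number — so the impression cylinder turns the same way as the main motor.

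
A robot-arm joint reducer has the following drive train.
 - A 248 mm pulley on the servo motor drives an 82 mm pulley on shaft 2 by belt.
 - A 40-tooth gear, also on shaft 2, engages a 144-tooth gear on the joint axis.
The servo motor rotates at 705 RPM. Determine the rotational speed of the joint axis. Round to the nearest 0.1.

the servo motor → shaft 2 (belt, 82/248): 705 ÷ 0.33065 = 2132.2 RPM
shaft 2 → the joint axis (gear mesh, 144/40): 2132.2 ÷ 3.6 = 592.28 RPM

592.3 RPM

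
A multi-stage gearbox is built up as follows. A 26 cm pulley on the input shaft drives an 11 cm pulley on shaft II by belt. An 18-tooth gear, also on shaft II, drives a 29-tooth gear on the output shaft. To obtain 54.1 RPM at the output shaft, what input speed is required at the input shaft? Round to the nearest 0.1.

Overall ratio R = 0.42308 × 1.6111 = 0.68162.
Required input speed = output speed × R = 54.1 × 0.68162 = 36.876 RPM.

36.9 RPM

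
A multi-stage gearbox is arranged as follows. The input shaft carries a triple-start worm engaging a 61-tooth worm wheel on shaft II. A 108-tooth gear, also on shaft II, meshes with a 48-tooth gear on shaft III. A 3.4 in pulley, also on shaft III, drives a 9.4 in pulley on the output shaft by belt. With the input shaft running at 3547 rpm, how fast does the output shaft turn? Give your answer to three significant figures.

the input shaft → shaft II (worm, 61/3): 3547 ÷ 20.333 = 174.44 rpm
shaft II → shaft III (gear mesh, 48/108): 174.44 ÷ 0.44444 = 392.5 rpm
shaft III → the output shaft (belt, 9.4/3.4): 392.5 ÷ 2.7647 = 141.97 rpm

142 rpm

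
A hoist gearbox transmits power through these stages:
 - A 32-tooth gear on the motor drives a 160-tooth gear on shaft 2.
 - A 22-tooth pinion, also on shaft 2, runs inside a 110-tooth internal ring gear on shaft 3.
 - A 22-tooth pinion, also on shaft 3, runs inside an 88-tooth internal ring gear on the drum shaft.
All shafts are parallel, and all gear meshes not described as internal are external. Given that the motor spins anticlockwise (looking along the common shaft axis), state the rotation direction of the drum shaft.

clockwise

the motor → shaft 2: external mesh, 1 reversal → CW.
shaft 2 → shaft 3: internal mesh, same direction → CW.
shaft 3 → the drum shaft: internal mesh, same direction → CW.
1 reversal in total — an odd number — so the drum shaft turns opposite to the motor.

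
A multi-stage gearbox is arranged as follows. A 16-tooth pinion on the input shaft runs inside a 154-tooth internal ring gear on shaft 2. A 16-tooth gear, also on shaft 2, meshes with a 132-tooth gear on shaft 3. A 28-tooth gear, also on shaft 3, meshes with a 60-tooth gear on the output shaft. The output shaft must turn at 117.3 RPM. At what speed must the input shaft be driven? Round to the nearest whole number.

Overall ratio R = 9.625 × 8.25 × 2.1429 = 170.16.
Required input speed = output speed × R = 117.3 × 170.16 = 19959 RPM.

19959 RPM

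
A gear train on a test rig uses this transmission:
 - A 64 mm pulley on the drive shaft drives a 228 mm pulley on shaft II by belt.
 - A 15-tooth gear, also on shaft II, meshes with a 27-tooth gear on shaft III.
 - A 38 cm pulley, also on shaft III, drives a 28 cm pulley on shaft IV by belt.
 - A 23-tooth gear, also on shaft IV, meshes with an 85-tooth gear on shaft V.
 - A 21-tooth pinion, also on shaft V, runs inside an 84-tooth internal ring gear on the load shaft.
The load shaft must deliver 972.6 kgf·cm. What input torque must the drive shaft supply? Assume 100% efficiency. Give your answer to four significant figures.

13.92 kgf·cm

Overall ratio R = 3.5625 × 1.8 × 0.73684 × 3.6957 × 4 = 69.848.
Input torque = output torque / R = 972.6 / 69.848 = 13.925 kgf·cm.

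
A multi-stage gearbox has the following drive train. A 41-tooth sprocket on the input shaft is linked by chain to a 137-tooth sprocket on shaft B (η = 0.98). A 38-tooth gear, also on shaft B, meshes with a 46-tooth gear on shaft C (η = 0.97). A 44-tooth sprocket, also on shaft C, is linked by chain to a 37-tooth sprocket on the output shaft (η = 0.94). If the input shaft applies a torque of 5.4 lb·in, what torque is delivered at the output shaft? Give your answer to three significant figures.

chain 137/41 = 3.3415 → τ = 5.4·3.3415·0.98 = 17.683 lb·in
gear mesh 46/38 = 1.2105 → τ = 17.683·1.2105·0.97 = 20.764 lb·in
chain 37/44 = 0.84091 → τ = 20.764·0.84091·0.94 = 16.413 lb·in

16.4 lb·in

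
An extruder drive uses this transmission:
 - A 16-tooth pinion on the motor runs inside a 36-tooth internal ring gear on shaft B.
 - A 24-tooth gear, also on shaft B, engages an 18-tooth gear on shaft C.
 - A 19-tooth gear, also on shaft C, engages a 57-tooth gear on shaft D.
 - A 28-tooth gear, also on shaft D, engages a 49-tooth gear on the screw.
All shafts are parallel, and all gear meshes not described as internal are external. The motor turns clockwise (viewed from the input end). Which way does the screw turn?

the motor → shaft B: internal mesh, same direction → CW.
shaft B → shaft C: external mesh, 1 reversal → CCW.
shaft C → shaft D: external mesh, 1 reversal → CW.
shaft D → the screw: external mesh, 1 reversal → CCW.
3 reversals in total — an odd number — so the screw turns opposite to the motor.

counterclockwise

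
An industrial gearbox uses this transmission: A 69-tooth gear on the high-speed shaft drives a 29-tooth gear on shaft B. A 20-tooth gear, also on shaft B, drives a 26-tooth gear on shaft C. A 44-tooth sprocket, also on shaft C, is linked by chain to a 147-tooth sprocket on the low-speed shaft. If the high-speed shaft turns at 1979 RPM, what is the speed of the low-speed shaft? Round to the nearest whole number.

Gear mesh: ratio = 29/69 = 0.42029, so shaft B turns at 1979 / 0.42029 = 4708.7 RPM.
Gear mesh: ratio = 26/20 = 1.3, so shaft C turns at 4708.7 / 1.3 = 3622 RPM.
Chain: ratio = 147/44 = 3.3409, so the low-speed shaft turns at 3622 / 3.3409 = 1084.1 RPM.

1084 RPM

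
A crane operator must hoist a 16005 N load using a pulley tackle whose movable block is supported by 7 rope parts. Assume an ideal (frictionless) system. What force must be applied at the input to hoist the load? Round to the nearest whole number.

2286 N

Block-and-tackle MA = number of supporting rope parts = 7.
Effort = load / MA = 16005 / 7 = 2286.4 N.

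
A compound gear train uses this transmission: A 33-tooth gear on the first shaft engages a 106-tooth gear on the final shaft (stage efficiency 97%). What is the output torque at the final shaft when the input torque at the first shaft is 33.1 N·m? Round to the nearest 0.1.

103.1 N·m

After the gear mesh (106/33): 33.1 × 3.2121 × 0.97 = 103.13 N·m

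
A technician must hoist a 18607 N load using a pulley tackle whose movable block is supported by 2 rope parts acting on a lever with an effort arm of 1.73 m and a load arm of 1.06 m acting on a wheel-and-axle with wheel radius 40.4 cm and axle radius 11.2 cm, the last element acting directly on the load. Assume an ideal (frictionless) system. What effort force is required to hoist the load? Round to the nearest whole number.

1580 N

Block-and-tackle MA = number of supporting rope parts = 2.
Lever MA = effort arm / load arm = 1.73/1.06 = 1.6321.
Wheel-and-axle MA = R/r = 40.4/11.2 = 3.6071.
Combined ideal MA = 2 × 1.6321 × 3.6071 = 11.774.
Effort = load / MA = 18607 / 11.774 = 1580.3 N.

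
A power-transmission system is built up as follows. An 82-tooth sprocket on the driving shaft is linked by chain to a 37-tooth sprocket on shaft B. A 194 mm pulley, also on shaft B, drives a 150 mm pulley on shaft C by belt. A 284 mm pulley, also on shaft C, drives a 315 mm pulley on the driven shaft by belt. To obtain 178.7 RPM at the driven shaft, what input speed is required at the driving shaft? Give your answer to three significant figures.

69.2 RPM

Overall ratio R = 0.45122 × 0.7732 × 1.1092 = 0.38696.
Required input speed = output speed × R = 178.7 × 0.38696 = 69.15 RPM.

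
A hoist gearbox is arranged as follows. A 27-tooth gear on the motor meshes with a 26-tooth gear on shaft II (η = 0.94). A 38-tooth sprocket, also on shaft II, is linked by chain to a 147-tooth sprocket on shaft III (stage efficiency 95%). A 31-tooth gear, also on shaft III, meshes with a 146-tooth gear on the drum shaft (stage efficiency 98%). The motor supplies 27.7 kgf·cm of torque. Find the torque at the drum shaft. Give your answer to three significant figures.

gear mesh 26/27 = 0.96296 → τ = 27.7·0.96296·0.94 = 25.074 kgf·cm
chain 147/38 = 3.8684 → τ = 25.074·3.8684·0.95 = 92.146 kgf·cm
gear mesh 146/31 = 4.7097 → τ = 92.146·4.7097·0.98 = 425.3 kgf·cm

425 kgf·cm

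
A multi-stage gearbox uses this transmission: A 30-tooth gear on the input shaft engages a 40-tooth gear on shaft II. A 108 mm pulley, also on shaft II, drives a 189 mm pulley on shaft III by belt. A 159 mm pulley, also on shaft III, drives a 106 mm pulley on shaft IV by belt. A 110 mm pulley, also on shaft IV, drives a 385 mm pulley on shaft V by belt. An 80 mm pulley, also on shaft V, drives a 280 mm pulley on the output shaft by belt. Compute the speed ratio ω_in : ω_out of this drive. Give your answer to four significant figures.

Each stage contributes driven/driver: gear mesh 40/30 = 1.3333, belt 189/108 = 1.75, belt 106/159 = 0.66667, belt 385/110 = 3.5, belt 280/80 = 3.5.
Overall: 1.3333 × 1.75 × 0.66667 × 3.5 × 3.5 = 19.056.

19.06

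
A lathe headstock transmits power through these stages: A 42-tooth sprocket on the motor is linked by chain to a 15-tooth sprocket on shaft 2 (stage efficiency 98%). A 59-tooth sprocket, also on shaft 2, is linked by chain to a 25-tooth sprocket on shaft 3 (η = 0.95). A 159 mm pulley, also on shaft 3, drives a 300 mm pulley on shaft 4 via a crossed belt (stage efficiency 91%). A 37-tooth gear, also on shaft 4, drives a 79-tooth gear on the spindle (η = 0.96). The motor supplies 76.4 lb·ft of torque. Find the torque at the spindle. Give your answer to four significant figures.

After the chain (15/42): 76.4 × 0.35714 × 0.98 = 26.74 lb·ft
After the chain (25/59): 26.74 × 0.42373 × 0.95 = 10.764 lb·ft
After the belt (300/159): 10.764 × 1.8868 × 0.91 = 18.482 lb·ft
After the gear mesh (79/37): 18.482 × 2.1351 × 0.96 = 37.882 lb·ft

37.88 lb·ft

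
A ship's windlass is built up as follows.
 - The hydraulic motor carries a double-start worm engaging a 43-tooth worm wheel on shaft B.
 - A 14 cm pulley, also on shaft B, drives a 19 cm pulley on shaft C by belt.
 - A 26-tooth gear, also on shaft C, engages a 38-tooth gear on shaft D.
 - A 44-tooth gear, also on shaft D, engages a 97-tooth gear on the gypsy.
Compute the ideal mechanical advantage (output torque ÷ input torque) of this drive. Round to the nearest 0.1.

Each stage contributes driven/driver: worm 43/2 = 21.5, belt 19/14 = 1.3571, gear mesh 38/26 = 1.4615, gear mesh 97/44 = 2.2045.
Overall: 21.5 × 1.3571 × 1.4615 × 2.2045 = 94.014.

94.0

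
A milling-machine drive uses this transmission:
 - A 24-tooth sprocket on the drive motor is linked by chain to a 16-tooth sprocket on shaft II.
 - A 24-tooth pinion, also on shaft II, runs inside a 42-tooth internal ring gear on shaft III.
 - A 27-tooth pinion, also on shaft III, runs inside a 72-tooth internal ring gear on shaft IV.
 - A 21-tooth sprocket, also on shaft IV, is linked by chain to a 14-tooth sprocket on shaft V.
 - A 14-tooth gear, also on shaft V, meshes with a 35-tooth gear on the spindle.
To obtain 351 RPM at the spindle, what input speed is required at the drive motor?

1820 RPM

Overall ratio R = 0.66667 × 1.75 × 2.6667 × 0.66667 × 2.5 = 5.1852.
Required input speed = output speed × R = 351 × 5.1852 = 1820 RPM.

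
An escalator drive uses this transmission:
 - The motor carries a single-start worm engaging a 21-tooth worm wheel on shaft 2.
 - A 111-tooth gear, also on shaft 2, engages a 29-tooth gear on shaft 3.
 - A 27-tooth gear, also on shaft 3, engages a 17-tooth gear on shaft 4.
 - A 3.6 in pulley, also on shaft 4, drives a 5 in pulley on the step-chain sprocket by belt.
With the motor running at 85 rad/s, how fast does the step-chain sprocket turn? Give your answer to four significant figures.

17.72 rad/s

Worm: ratio = 21/1 = 21, so shaft 2 turns at 85 / 21 = 4.0476 rad/s.
Gear mesh: ratio = 29/111 = 0.26126, so shaft 3 turns at 4.0476 / 0.26126 = 15.493 rad/s.
Gear mesh: ratio = 17/27 = 0.62963, so shaft 4 turns at 15.493 / 0.62963 = 24.606 rad/s.
Belt: ratio = 5/3.6 = 1.3889, so the step-chain sprocket turns at 24.606 / 1.3889 = 17.716 rad/s.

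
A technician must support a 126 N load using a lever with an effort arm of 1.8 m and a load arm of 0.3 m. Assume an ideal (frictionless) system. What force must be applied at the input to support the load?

Lever MA = effort arm / load arm = 1.8/0.3 = 6.
Effort = load / MA = 126 / 6 = 21 N.

21 N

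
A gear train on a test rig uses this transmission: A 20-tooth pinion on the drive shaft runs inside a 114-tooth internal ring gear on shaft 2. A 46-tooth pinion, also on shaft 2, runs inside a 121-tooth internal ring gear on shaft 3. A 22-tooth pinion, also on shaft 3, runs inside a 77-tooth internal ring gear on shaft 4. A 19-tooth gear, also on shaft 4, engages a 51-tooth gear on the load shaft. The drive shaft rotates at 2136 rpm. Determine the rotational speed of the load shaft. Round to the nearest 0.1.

15.2 rpm

internal gear 114/20 = 5.7 → 2136/5.7 = 374.74 rpm
internal gear 121/46 = 2.6304 → 374.74/2.6304 = 142.46 rpm
internal gear 77/22 = 3.5 → 142.46/3.5 = 40.703 rpm
gear mesh 51/19 = 2.6842 → 40.703/2.6842 = 15.164 rpm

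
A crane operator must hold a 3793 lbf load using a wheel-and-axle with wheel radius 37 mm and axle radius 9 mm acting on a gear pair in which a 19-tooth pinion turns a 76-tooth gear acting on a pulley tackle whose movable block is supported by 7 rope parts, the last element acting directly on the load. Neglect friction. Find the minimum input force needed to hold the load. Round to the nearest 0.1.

Wheel-and-axle MA = R/r = 37/9 = 4.1111.
Gear pair MA = 76/19 = 4.
Block-and-tackle MA = number of supporting rope parts = 7.
Combined ideal MA = 4.1111 × 4 × 7 = 115.11.
Effort = load / MA = 3793 / 115.11 = 32.951 lbf.

33.0 lbf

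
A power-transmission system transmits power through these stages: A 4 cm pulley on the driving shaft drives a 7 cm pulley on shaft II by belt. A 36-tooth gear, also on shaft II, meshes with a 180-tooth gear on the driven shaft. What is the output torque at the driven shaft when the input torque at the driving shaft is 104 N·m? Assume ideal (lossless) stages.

910 N·m

After the belt (7/4): 104 × 1.75 = 182 N·m
After the gear mesh (180/36): 182 × 5 = 910 N·m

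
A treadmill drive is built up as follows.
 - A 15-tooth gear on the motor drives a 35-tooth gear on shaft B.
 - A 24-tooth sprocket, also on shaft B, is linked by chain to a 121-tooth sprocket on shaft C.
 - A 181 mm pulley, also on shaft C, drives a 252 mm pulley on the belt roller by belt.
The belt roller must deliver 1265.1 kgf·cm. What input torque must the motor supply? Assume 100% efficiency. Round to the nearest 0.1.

77.2 kgf·cm

Overall ratio R = 2.3333 × 5.0417 × 1.3923 = 16.378.
Input torque = output torque / R = 1265.1 / 16.378 = 77.242 kgf·cm.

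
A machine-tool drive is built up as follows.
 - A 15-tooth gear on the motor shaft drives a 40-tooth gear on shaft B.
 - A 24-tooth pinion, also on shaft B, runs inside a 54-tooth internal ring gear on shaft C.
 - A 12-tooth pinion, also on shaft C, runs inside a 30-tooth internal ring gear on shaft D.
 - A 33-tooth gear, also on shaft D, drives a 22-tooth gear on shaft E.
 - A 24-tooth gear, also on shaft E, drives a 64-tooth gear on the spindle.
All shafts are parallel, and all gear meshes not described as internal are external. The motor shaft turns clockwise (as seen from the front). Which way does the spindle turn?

counterclockwise

the motor shaft → shaft B: external mesh, 1 reversal → CCW.
shaft B → shaft C: internal mesh, same direction → CCW.
shaft C → shaft D: internal mesh, same direction → CCW.
shaft D → shaft E: external mesh, 1 reversal → CW.
shaft E → the spindle: external mesh, 1 reversal → CCW.
3 reversals in total — an odd number — so the spindle turns opposite to the motor shaft.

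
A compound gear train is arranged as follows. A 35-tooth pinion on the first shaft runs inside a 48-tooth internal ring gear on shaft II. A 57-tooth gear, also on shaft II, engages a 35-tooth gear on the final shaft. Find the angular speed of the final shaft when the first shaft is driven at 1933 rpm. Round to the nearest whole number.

the first shaft → shaft II (internal gear, 48/35): 1933 ÷ 1.3714 = 1409.5 rpm
shaft II → the final shaft (gear mesh, 35/57): 1409.5 ÷ 0.61404 = 2295.4 rpm

2295 rpm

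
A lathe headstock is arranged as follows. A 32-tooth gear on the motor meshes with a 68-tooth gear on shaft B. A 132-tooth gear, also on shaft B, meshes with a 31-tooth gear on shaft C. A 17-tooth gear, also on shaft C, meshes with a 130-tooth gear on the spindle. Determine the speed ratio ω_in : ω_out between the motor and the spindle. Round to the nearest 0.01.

Each stage contributes driven/driver: gear mesh 68/32 = 2.125, gear mesh 31/132 = 0.23485, gear mesh 130/17 = 7.6471.
Overall: 2.125 × 0.23485 × 7.6471 = 3.8163.

3.82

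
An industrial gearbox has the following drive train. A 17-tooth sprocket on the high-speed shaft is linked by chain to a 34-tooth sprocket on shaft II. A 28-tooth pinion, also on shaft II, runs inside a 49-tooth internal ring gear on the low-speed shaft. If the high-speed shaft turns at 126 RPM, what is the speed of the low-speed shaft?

36 RPM

chain 34/17 = 2 → 126/2 = 63 RPM
internal gear 49/28 = 1.75 → 63/1.75 = 36 RPM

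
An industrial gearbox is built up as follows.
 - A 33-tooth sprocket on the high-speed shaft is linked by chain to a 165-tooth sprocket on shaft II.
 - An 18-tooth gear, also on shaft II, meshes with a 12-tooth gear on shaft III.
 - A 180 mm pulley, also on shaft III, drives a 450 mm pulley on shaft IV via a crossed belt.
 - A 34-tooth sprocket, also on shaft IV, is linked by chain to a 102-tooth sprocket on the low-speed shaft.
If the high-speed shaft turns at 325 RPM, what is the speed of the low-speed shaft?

13 RPM

Chain: ratio = 165/33 = 5, so shaft II turns at 325 / 5 = 65 RPM.
Gear mesh: ratio = 12/18 = 0.66667, so shaft III turns at 65 / 0.66667 = 97.5 RPM.
Belt: ratio = 450/180 = 2.5, so shaft IV turns at 97.5 / 2.5 = 39 RPM.
Chain: ratio = 102/34 = 3, so the low-speed shaft turns at 39 / 3 = 13 RPM.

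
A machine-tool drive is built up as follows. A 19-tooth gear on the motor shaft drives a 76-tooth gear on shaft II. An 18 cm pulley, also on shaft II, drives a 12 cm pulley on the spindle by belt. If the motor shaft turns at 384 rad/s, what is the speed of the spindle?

144 rad/s

gear mesh 76/19 = 4 → 384/4 = 96 rad/s
belt 12/18 = 0.66667 → 96/0.66667 = 144 rad/s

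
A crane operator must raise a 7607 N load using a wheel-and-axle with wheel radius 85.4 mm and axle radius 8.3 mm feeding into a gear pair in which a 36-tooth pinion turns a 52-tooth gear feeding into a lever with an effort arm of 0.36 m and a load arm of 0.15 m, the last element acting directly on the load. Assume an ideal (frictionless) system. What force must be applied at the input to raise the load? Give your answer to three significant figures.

213 N

Wheel-and-axle MA = R/r = 85.4/8.3 = 10.289.
Gear pair MA = 52/36 = 1.4444.
Lever MA = effort arm / load arm = 0.36/0.15 = 2.4.
Combined ideal MA = 10.289 × 1.4444 × 2.4 = 35.669.
Effort = load / MA = 7607 / 35.669 = 213.27 N.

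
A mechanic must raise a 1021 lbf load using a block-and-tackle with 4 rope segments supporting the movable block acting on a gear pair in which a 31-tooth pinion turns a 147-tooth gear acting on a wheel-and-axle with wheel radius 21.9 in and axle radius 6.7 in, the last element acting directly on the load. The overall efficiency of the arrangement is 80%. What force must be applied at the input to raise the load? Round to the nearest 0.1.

Block-and-tackle MA = number of supporting rope parts = 4.
Gear pair MA = 147/31 = 4.7419.
Wheel-and-axle MA = R/r = 21.9/6.7 = 3.2687.
Combined ideal MA = 4 × 4.7419 × 3.2687 = 61.999.
Actual MA = 61.999 × 0.80 = 49.599.
Effort = load / actual MA = 1021 / 49.599 = 20.585 lbf.

20.6 lbf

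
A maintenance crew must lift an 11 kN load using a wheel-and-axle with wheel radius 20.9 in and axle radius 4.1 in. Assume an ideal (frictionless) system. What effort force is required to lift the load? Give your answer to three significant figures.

2.16 kN

Wheel-and-axle MA = R/r = 20.9/4.1 = 5.0976.
Effort = load / MA = 11 / 5.0976 = 2.1579 kN.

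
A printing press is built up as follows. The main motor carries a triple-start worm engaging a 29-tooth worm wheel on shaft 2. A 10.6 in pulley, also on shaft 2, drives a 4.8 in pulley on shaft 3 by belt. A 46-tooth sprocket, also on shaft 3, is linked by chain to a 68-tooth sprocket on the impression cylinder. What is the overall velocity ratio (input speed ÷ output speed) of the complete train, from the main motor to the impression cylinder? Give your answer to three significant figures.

6.47

Each stage contributes driven/driver: worm 29/3 = 9.6667, belt 4.8/10.6 = 0.45283, chain 68/46 = 1.4783.
Overall: 9.6667 × 0.45283 × 1.4783 = 6.4709.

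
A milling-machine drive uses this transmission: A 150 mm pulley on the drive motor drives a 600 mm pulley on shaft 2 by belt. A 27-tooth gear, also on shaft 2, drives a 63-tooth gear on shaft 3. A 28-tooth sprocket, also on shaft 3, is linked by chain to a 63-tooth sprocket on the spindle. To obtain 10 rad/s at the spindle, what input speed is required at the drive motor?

210 rad/s

Overall ratio R = 4 × 2.3333 × 2.25 = 21.
Required input speed = output speed × R = 10 × 21 = 210 rad/s.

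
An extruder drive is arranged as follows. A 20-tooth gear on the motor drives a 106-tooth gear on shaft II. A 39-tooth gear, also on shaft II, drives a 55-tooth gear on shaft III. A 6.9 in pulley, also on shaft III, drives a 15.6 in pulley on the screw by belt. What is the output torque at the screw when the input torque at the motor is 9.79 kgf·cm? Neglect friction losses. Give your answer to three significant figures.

gear mesh 106/20 = 5.3 → τ = 9.79·5.3 = 51.887 kgf·cm
gear mesh 55/39 = 1.4103 → τ = 51.887·1.4103 = 73.174 kgf·cm
belt 15.6/6.9 = 2.2609 → τ = 73.174·2.2609 = 165.44 kgf·cm

165 kgf·cm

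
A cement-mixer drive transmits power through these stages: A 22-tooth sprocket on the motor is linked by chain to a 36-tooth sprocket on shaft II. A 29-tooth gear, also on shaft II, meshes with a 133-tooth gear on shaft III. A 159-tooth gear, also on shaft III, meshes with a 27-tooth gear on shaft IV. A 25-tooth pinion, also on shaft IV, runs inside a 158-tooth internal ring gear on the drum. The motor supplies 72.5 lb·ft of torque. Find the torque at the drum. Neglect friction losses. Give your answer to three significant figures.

584 lb·ft

After the chain (36/22): 72.5 × 1.6364 = 118.64 lb·ft
After the gear mesh (133/29): 118.64 × 4.5862 = 544.09 lb·ft
After the gear mesh (27/159): 544.09 × 0.16981 = 92.393 lb·ft
After the internal gear (158/25): 92.393 × 6.32 = 583.92 lb·ft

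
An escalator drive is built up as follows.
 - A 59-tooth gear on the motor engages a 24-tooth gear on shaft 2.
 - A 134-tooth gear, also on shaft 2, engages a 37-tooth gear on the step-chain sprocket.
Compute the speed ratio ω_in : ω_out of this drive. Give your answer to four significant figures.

0.1123

Each stage contributes driven/driver: gear mesh 24/59 = 0.40678, gear mesh 37/134 = 0.27612.
Overall: 0.40678 × 0.27612 = 0.11232.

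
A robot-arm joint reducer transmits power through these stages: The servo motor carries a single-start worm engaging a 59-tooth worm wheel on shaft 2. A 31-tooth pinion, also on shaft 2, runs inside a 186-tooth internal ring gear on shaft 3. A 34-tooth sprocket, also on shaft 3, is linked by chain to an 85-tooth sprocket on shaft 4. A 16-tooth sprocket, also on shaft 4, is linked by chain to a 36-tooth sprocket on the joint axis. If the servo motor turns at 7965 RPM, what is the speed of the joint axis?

worm 59/1 = 59 → 7965/59 = 135 RPM
internal gear 186/31 = 6 → 135/6 = 22.5 RPM
chain 85/34 = 2.5 → 22.5/2.5 = 9 RPM
chain 36/16 = 2.25 → 9/2.25 = 4 RPM

4 RPM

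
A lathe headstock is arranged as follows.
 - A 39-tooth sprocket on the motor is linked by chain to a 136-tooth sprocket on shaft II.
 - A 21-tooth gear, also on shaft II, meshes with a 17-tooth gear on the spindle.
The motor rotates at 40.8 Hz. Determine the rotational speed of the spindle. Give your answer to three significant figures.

Chain: ratio = 136/39 = 3.4872, so shaft II turns at 40.8 / 3.4872 = 11.7 Hz.
Gear mesh: ratio = 17/21 = 0.80952, so the spindle turns at 11.7 / 0.80952 = 14.453 Hz.

14.5 Hz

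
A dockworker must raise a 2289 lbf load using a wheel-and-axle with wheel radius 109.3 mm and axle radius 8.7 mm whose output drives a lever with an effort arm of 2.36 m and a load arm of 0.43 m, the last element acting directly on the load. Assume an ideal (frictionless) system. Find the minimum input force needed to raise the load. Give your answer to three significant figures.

33.2 lbf

Wheel-and-axle MA = R/r = 109.3/8.7 = 12.563.
Lever MA = effort arm / load arm = 2.36/0.43 = 5.4884.
Combined ideal MA = 12.563 × 5.4884 = 68.952.
Effort = load / MA = 2289 / 68.952 = 33.197 lbf.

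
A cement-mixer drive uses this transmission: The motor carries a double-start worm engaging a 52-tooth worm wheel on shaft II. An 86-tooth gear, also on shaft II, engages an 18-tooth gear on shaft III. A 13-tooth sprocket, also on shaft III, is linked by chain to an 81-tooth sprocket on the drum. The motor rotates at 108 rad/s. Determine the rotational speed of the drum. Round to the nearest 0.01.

3.19 rad/s

worm 52/2 = 26 → 108/26 = 4.1538 rad/s
gear mesh 18/86 = 0.2093 → 4.1538/0.2093 = 19.846 rad/s
chain 81/13 = 6.2308 → 19.846/6.2308 = 3.1852 rad/s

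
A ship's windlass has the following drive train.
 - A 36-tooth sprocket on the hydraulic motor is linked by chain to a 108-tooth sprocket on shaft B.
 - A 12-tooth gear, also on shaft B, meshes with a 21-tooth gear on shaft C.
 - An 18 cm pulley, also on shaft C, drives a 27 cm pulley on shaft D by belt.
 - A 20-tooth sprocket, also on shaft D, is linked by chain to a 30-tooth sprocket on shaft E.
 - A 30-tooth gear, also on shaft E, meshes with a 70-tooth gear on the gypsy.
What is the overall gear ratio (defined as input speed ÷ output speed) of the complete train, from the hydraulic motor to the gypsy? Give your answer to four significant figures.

Each stage contributes driven/driver: chain 108/36 = 3, gear mesh 21/12 = 1.75, belt 27/18 = 1.5, chain 30/20 = 1.5, gear mesh 70/30 = 2.3333.
Overall: 3 × 1.75 × 1.5 × 1.5 × 2.3333 = 27.562.

27.56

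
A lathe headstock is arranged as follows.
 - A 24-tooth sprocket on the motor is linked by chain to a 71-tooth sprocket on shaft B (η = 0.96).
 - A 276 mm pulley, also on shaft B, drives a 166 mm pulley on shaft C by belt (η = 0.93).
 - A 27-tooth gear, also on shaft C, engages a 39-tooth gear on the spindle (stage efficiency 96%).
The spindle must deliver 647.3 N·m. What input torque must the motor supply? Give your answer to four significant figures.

Overall ratio R = 2.9583 × 0.60145 × 1.4444 = 2.5701; overall efficiency η = 0.96 × 0.93 × 0.96 = 0.8571.
Input torque = output torque / (R × η) = 647.3 / (2.5701 × 0.8571) = 293.86 N·m.

293.9 N·m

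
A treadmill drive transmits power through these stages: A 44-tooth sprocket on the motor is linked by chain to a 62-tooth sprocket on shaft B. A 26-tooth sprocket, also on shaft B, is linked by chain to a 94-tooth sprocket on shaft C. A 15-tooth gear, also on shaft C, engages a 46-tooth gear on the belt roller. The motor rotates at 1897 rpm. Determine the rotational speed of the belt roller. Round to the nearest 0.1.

121.4 rpm

chain 62/44 = 1.4091 → 1897/1.4091 = 1346.3 rpm
chain 94/26 = 3.6154 → 1346.3/3.6154 = 372.37 rpm
gear mesh 46/15 = 3.0667 → 372.37/3.0667 = 121.42 rpm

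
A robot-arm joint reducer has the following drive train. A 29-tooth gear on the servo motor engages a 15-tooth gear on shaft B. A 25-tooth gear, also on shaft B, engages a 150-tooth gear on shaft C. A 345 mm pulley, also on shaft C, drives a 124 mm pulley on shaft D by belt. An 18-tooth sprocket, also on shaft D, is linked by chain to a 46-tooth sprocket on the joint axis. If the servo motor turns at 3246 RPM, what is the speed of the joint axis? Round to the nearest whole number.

gear mesh 15/29 = 0.51724 → 3246/0.51724 = 6275.6 RPM
gear mesh 150/25 = 6 → 6275.6/6 = 1045.9 RPM
belt 124/345 = 0.35942 → 1045.9/0.35942 = 2910.1 RPM
chain 46/18 = 2.5556 → 2910.1/2.5556 = 1138.7 RPM

1139 RPM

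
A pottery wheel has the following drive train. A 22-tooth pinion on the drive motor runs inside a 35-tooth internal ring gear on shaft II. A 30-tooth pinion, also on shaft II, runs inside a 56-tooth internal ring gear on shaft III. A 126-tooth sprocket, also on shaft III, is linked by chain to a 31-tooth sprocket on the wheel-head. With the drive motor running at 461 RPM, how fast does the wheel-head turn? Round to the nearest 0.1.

631.0 RPM

Internal gear: ratio = 35/22 = 1.5909, so shaft II turns at 461 / 1.5909 = 289.77 RPM.
Internal gear: ratio = 56/30 = 1.8667, so shaft III turns at 289.77 / 1.8667 = 155.23 RPM.
Chain: ratio = 31/126 = 0.24603, so the wheel-head turns at 155.23 / 0.24603 = 630.95 RPM.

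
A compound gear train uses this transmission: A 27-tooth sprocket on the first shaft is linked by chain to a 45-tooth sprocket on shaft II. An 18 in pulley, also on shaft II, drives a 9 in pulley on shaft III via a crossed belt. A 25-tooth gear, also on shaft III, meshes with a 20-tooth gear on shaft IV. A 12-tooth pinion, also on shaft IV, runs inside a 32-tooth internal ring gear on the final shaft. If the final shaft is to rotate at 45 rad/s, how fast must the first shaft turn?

Overall ratio R = 1.6667 × 0.5 × 0.8 × 2.6667 = 1.7778.
Required input speed = output speed × R = 45 × 1.7778 = 80 rad/s.

80 rad/s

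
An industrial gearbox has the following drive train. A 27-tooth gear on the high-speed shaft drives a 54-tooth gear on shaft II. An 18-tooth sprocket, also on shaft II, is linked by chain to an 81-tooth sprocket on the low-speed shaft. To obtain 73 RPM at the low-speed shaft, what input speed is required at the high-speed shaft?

657 RPM

Overall ratio R = 2 × 4.5 = 9.
Required input speed = output speed × R = 73 × 9 = 657 RPM.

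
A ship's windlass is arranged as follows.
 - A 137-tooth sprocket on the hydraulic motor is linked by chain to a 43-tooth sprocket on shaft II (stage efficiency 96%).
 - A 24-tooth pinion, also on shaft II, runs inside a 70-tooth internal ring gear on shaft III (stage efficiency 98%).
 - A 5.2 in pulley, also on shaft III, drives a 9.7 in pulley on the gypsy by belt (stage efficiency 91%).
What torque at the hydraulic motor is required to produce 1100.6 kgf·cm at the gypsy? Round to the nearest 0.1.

Overall ratio R = 0.31387 × 2.9167 × 1.8654 = 1.7077; overall efficiency η = 0.96 × 0.98 × 0.91 = 0.8561.
Input torque = output torque / (R × η) = 1100.6 / (1.7077 × 0.8561) = 752.81 kgf·cm.

752.8 kgf·cm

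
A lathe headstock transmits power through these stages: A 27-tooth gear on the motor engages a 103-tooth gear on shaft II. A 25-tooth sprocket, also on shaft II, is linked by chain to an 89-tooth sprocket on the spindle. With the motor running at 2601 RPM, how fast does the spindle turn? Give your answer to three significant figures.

192 RPM

Gear mesh: ratio = 103/27 = 3.8148, so shaft II turns at 2601 / 3.8148 = 681.82 RPM.
Chain: ratio = 89/25 = 3.56, so the spindle turns at 681.82 / 3.56 = 191.52 RPM.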